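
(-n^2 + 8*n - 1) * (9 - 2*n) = 2*n^3 - 25*n^2 + 74*n - 9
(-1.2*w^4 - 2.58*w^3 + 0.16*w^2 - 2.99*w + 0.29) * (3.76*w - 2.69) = -4.512*w^5 - 6.4728*w^4 + 7.5418*w^3 - 11.6728*w^2 + 9.1335*w - 0.7801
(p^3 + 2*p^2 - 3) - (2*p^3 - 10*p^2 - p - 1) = -p^3 + 12*p^2 + p - 2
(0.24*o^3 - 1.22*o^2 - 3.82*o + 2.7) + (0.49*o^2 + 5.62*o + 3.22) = 0.24*o^3 - 0.73*o^2 + 1.8*o + 5.92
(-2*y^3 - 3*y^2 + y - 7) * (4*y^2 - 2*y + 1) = -8*y^5 - 8*y^4 + 8*y^3 - 33*y^2 + 15*y - 7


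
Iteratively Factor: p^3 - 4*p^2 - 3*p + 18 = (p - 3)*(p^2 - p - 6) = (p - 3)*(p + 2)*(p - 3)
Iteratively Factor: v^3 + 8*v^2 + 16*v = (v + 4)*(v^2 + 4*v) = v*(v + 4)*(v + 4)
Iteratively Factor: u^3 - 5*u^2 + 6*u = (u)*(u^2 - 5*u + 6) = u*(u - 2)*(u - 3)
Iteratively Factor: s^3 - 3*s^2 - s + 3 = (s - 1)*(s^2 - 2*s - 3) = (s - 1)*(s + 1)*(s - 3)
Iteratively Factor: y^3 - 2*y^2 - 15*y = (y - 5)*(y^2 + 3*y) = y*(y - 5)*(y + 3)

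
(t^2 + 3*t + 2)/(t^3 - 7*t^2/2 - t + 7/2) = 2*(t + 2)/(2*t^2 - 9*t + 7)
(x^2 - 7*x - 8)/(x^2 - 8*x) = (x + 1)/x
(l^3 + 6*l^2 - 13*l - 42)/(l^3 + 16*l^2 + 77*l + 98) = (l - 3)/(l + 7)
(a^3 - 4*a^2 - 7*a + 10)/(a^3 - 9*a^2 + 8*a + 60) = (a - 1)/(a - 6)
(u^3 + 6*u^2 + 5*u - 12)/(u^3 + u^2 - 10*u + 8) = (u + 3)/(u - 2)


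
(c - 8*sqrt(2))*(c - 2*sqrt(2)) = c^2 - 10*sqrt(2)*c + 32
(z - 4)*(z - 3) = z^2 - 7*z + 12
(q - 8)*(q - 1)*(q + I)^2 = q^4 - 9*q^3 + 2*I*q^3 + 7*q^2 - 18*I*q^2 + 9*q + 16*I*q - 8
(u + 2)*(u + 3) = u^2 + 5*u + 6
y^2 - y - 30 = (y - 6)*(y + 5)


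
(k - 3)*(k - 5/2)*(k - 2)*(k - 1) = k^4 - 17*k^3/2 + 26*k^2 - 67*k/2 + 15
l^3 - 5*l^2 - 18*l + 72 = (l - 6)*(l - 3)*(l + 4)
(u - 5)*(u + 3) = u^2 - 2*u - 15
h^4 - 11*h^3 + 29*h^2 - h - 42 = (h - 7)*(h - 3)*(h - 2)*(h + 1)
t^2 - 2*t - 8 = (t - 4)*(t + 2)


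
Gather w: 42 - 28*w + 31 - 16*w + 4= 77 - 44*w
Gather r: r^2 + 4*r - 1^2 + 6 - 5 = r^2 + 4*r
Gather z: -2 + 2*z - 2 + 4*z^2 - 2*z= 4*z^2 - 4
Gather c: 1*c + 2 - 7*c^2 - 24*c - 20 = -7*c^2 - 23*c - 18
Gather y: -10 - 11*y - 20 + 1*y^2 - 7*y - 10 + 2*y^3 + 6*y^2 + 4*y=2*y^3 + 7*y^2 - 14*y - 40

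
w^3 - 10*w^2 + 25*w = w*(w - 5)^2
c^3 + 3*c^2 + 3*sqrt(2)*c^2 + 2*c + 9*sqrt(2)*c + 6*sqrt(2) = (c + 1)*(c + 2)*(c + 3*sqrt(2))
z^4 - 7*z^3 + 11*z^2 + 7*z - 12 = (z - 4)*(z - 3)*(z - 1)*(z + 1)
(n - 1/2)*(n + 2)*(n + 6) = n^3 + 15*n^2/2 + 8*n - 6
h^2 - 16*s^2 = (h - 4*s)*(h + 4*s)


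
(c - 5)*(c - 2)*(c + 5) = c^3 - 2*c^2 - 25*c + 50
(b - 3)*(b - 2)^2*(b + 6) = b^4 - b^3 - 26*b^2 + 84*b - 72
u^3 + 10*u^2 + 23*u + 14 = (u + 1)*(u + 2)*(u + 7)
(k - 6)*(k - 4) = k^2 - 10*k + 24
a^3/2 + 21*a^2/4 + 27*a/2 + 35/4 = (a/2 + 1/2)*(a + 5/2)*(a + 7)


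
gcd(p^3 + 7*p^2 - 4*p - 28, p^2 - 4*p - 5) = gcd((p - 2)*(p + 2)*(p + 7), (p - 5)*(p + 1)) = 1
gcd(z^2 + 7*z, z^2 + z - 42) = z + 7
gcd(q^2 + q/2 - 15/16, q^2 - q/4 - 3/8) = q - 3/4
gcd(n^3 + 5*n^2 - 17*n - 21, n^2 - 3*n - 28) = 1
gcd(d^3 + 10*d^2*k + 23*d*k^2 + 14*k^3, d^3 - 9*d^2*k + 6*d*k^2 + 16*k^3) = d + k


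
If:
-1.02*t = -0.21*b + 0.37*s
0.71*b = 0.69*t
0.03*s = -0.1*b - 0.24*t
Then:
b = 0.00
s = 0.00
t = 0.00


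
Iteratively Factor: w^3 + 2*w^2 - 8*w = (w + 4)*(w^2 - 2*w) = w*(w + 4)*(w - 2)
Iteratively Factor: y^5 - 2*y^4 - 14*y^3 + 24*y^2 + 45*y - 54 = (y + 2)*(y^4 - 4*y^3 - 6*y^2 + 36*y - 27) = (y + 2)*(y + 3)*(y^3 - 7*y^2 + 15*y - 9) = (y - 3)*(y + 2)*(y + 3)*(y^2 - 4*y + 3) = (y - 3)*(y - 1)*(y + 2)*(y + 3)*(y - 3)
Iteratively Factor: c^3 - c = (c + 1)*(c^2 - c) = (c - 1)*(c + 1)*(c)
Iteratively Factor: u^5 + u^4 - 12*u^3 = (u - 3)*(u^4 + 4*u^3) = u*(u - 3)*(u^3 + 4*u^2) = u^2*(u - 3)*(u^2 + 4*u) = u^2*(u - 3)*(u + 4)*(u)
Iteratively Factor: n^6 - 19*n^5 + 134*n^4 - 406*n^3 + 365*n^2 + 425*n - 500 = (n - 4)*(n^5 - 15*n^4 + 74*n^3 - 110*n^2 - 75*n + 125) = (n - 4)*(n + 1)*(n^4 - 16*n^3 + 90*n^2 - 200*n + 125) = (n - 5)*(n - 4)*(n + 1)*(n^3 - 11*n^2 + 35*n - 25) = (n - 5)^2*(n - 4)*(n + 1)*(n^2 - 6*n + 5) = (n - 5)^3*(n - 4)*(n + 1)*(n - 1)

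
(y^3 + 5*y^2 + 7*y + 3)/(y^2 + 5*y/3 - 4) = 3*(y^2 + 2*y + 1)/(3*y - 4)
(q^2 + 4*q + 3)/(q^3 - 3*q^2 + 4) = (q + 3)/(q^2 - 4*q + 4)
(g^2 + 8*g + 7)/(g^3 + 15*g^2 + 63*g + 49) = 1/(g + 7)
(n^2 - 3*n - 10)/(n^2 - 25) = (n + 2)/(n + 5)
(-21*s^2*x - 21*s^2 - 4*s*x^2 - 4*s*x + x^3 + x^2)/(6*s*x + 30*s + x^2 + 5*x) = (-21*s^2*x - 21*s^2 - 4*s*x^2 - 4*s*x + x^3 + x^2)/(6*s*x + 30*s + x^2 + 5*x)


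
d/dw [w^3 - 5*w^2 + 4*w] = 3*w^2 - 10*w + 4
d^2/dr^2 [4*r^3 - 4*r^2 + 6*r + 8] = 24*r - 8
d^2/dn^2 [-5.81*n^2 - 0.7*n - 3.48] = -11.6200000000000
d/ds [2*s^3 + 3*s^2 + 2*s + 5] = 6*s^2 + 6*s + 2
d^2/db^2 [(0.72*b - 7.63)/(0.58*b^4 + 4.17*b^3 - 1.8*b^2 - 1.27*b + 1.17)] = (2.906496*b^7 - 23.472368*b^6 - 483.007572*b^5 - 1477.988532*b^4 + 941.333368*b^3 + 114.098022*b^2 + 127.800882*b - 54.610718)/(0.195112*b^12 + 4.208364*b^11 + 28.440126*b^10 + 45.109149*b^9 - 105.511428*b^8 - 0.785457000000001*b^7 + 107.876325*b^6 - 50.030073*b^5 - 32.132592*b^4 + 31.124276*b^3 - 1.730781*b^2 - 5.215509*b + 1.601613)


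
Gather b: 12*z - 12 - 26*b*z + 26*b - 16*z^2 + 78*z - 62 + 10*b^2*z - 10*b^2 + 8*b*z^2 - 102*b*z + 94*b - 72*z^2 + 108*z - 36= b^2*(10*z - 10) + b*(8*z^2 - 128*z + 120) - 88*z^2 + 198*z - 110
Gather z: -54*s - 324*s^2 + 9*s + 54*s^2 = -270*s^2 - 45*s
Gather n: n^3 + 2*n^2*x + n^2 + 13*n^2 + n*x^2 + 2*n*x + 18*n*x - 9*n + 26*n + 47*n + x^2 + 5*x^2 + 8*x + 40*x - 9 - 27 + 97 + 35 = n^3 + n^2*(2*x + 14) + n*(x^2 + 20*x + 64) + 6*x^2 + 48*x + 96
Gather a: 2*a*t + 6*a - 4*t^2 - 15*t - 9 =a*(2*t + 6) - 4*t^2 - 15*t - 9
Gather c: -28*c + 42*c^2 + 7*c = 42*c^2 - 21*c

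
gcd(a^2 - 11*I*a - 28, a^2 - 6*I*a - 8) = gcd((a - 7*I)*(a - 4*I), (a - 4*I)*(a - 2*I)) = a - 4*I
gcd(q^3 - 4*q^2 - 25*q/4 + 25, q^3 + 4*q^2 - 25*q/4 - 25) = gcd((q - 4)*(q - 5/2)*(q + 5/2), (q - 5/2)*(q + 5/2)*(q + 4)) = q^2 - 25/4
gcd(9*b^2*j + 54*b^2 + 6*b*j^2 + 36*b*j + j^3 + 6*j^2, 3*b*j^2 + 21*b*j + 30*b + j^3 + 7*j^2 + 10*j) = 3*b + j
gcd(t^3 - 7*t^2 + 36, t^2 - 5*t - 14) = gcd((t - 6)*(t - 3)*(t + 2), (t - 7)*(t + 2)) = t + 2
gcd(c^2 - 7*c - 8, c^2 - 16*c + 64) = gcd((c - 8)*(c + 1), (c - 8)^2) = c - 8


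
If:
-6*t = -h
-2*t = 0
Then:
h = 0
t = 0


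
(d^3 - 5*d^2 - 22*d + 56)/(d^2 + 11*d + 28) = (d^2 - 9*d + 14)/(d + 7)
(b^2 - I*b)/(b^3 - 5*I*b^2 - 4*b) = 1/(b - 4*I)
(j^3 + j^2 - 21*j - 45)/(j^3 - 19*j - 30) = (j + 3)/(j + 2)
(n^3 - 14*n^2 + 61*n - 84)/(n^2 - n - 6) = (n^2 - 11*n + 28)/(n + 2)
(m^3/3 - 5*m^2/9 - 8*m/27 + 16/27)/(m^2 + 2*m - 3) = (9*m^3 - 15*m^2 - 8*m + 16)/(27*(m^2 + 2*m - 3))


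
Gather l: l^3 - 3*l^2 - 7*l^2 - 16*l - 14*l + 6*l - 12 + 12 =l^3 - 10*l^2 - 24*l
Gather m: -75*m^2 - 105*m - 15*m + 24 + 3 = -75*m^2 - 120*m + 27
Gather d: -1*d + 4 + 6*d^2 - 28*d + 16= 6*d^2 - 29*d + 20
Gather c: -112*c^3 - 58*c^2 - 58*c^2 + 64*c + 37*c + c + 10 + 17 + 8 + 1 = -112*c^3 - 116*c^2 + 102*c + 36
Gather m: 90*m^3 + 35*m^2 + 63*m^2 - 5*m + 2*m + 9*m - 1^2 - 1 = 90*m^3 + 98*m^2 + 6*m - 2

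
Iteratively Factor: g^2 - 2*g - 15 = (g - 5)*(g + 3)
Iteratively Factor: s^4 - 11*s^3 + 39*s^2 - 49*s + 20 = (s - 1)*(s^3 - 10*s^2 + 29*s - 20) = (s - 4)*(s - 1)*(s^2 - 6*s + 5) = (s - 4)*(s - 1)^2*(s - 5)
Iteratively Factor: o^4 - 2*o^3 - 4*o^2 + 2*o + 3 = (o + 1)*(o^3 - 3*o^2 - o + 3) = (o + 1)^2*(o^2 - 4*o + 3) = (o - 3)*(o + 1)^2*(o - 1)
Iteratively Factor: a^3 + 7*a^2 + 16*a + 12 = (a + 2)*(a^2 + 5*a + 6) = (a + 2)*(a + 3)*(a + 2)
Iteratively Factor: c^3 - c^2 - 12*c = (c + 3)*(c^2 - 4*c) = (c - 4)*(c + 3)*(c)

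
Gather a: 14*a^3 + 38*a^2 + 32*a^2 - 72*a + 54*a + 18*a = 14*a^3 + 70*a^2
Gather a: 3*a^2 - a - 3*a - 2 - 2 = 3*a^2 - 4*a - 4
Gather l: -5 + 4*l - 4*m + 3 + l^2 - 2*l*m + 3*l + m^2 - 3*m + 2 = l^2 + l*(7 - 2*m) + m^2 - 7*m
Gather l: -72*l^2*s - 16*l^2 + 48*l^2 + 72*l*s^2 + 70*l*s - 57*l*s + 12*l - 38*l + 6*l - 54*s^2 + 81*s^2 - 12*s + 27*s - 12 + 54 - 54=l^2*(32 - 72*s) + l*(72*s^2 + 13*s - 20) + 27*s^2 + 15*s - 12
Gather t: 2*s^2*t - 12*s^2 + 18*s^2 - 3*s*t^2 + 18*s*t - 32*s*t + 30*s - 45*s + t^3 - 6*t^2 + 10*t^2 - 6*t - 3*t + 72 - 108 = 6*s^2 - 15*s + t^3 + t^2*(4 - 3*s) + t*(2*s^2 - 14*s - 9) - 36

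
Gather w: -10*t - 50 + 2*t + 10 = -8*t - 40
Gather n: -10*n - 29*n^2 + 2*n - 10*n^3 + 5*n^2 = -10*n^3 - 24*n^2 - 8*n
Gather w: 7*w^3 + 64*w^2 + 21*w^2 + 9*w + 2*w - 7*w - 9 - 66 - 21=7*w^3 + 85*w^2 + 4*w - 96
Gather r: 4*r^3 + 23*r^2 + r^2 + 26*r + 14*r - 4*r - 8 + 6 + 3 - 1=4*r^3 + 24*r^2 + 36*r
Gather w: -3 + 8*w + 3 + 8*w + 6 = 16*w + 6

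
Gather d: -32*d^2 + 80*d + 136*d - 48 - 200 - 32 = -32*d^2 + 216*d - 280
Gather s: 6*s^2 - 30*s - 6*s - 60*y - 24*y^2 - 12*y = 6*s^2 - 36*s - 24*y^2 - 72*y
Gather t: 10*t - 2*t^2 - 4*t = -2*t^2 + 6*t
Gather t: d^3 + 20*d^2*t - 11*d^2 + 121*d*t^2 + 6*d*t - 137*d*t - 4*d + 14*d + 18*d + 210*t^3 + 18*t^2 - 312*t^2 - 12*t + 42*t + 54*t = d^3 - 11*d^2 + 28*d + 210*t^3 + t^2*(121*d - 294) + t*(20*d^2 - 131*d + 84)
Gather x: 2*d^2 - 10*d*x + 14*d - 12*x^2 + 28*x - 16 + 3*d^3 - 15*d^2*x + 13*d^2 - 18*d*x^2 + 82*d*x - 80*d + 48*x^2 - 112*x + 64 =3*d^3 + 15*d^2 - 66*d + x^2*(36 - 18*d) + x*(-15*d^2 + 72*d - 84) + 48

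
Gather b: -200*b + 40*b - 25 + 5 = -160*b - 20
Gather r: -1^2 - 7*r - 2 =-7*r - 3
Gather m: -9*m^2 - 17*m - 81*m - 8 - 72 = -9*m^2 - 98*m - 80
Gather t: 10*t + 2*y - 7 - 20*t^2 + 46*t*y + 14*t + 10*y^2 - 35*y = -20*t^2 + t*(46*y + 24) + 10*y^2 - 33*y - 7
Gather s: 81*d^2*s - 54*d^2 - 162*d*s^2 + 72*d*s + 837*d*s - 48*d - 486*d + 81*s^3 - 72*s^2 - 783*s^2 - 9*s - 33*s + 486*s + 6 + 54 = -54*d^2 - 534*d + 81*s^3 + s^2*(-162*d - 855) + s*(81*d^2 + 909*d + 444) + 60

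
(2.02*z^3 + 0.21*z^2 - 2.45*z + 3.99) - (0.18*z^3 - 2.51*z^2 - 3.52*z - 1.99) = 1.84*z^3 + 2.72*z^2 + 1.07*z + 5.98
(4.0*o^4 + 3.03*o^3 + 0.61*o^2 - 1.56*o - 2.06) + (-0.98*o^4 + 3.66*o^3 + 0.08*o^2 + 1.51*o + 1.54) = 3.02*o^4 + 6.69*o^3 + 0.69*o^2 - 0.05*o - 0.52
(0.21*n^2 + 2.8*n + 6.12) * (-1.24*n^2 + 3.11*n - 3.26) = -0.2604*n^4 - 2.8189*n^3 + 0.434599999999999*n^2 + 9.9052*n - 19.9512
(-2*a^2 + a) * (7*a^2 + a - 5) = -14*a^4 + 5*a^3 + 11*a^2 - 5*a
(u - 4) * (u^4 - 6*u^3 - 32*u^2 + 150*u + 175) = u^5 - 10*u^4 - 8*u^3 + 278*u^2 - 425*u - 700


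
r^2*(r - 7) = r^3 - 7*r^2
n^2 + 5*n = n*(n + 5)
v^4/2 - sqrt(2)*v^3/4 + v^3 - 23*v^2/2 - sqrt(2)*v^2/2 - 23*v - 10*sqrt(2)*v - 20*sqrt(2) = (v/2 + 1)*(v - 4*sqrt(2))*(v + sqrt(2))*(v + 5*sqrt(2)/2)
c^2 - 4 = (c - 2)*(c + 2)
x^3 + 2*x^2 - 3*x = x*(x - 1)*(x + 3)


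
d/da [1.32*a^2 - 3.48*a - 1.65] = 2.64*a - 3.48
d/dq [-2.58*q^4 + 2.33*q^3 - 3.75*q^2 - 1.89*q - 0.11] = -10.32*q^3 + 6.99*q^2 - 7.5*q - 1.89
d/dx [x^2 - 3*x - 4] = 2*x - 3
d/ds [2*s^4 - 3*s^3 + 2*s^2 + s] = 8*s^3 - 9*s^2 + 4*s + 1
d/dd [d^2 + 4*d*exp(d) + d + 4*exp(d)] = 4*d*exp(d) + 2*d + 8*exp(d) + 1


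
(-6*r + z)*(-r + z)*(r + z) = 6*r^3 - r^2*z - 6*r*z^2 + z^3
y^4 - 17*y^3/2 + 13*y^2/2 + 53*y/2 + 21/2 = (y - 7)*(y - 3)*(y + 1/2)*(y + 1)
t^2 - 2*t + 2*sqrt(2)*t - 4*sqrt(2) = (t - 2)*(t + 2*sqrt(2))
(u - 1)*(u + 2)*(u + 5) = u^3 + 6*u^2 + 3*u - 10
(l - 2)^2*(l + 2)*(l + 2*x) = l^4 + 2*l^3*x - 2*l^3 - 4*l^2*x - 4*l^2 - 8*l*x + 8*l + 16*x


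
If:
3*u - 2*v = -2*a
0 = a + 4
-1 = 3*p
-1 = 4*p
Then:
No Solution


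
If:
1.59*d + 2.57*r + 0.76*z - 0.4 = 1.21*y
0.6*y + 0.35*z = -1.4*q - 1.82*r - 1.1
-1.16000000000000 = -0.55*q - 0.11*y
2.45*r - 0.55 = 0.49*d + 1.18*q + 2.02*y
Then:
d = -0.316346133034143*z - 0.128197269178489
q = 0.0285487297344576*z + 2.87047994224953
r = -0.167209907925752*z - 1.55742023058983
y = -0.142743648672288*z - 3.8069451657931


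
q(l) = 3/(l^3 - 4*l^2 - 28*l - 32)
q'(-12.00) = 0.00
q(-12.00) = 0.00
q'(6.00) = -0.00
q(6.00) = -0.02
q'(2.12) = 0.01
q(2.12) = -0.03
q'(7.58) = -0.17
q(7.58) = -0.08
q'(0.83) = 0.03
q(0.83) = -0.05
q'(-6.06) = -0.01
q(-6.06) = -0.01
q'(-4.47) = -0.04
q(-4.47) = -0.04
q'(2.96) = 0.00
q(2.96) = -0.02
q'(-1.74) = 34.58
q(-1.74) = -4.56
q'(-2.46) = -6.02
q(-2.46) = -1.36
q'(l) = 3*(-3*l^2 + 8*l + 28)/(l^3 - 4*l^2 - 28*l - 32)^2 = 3*(-3*l^2 + 8*l + 28)/(-l^3 + 4*l^2 + 28*l + 32)^2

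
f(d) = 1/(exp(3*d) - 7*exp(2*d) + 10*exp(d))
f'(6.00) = 0.00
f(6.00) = 0.00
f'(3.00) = 0.00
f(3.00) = 0.00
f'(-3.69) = -4.00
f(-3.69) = 4.08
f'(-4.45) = -8.56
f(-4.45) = 8.63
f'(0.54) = 3.48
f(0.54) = 0.62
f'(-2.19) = -0.89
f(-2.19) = 0.97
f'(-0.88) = -0.21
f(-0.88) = 0.33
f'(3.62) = -0.00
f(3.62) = 0.00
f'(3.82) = -0.00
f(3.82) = 0.00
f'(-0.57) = -0.13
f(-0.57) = 0.28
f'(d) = (-3*exp(3*d) + 14*exp(2*d) - 10*exp(d))/(exp(3*d) - 7*exp(2*d) + 10*exp(d))^2 = (-3*exp(2*d) + 14*exp(d) - 10)*exp(-d)/(exp(2*d) - 7*exp(d) + 10)^2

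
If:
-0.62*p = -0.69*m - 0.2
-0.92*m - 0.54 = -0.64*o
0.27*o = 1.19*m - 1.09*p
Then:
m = -1.41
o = -1.18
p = -1.25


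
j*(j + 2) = j^2 + 2*j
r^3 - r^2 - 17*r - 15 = (r - 5)*(r + 1)*(r + 3)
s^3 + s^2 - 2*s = s*(s - 1)*(s + 2)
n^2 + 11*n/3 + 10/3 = (n + 5/3)*(n + 2)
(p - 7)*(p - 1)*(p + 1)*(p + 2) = p^4 - 5*p^3 - 15*p^2 + 5*p + 14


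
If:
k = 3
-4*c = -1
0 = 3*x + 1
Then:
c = 1/4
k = 3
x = -1/3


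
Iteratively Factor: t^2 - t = (t)*(t - 1)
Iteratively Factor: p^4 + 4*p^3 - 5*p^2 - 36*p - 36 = (p + 3)*(p^3 + p^2 - 8*p - 12) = (p + 2)*(p + 3)*(p^2 - p - 6) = (p - 3)*(p + 2)*(p + 3)*(p + 2)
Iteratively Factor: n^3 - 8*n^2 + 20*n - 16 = (n - 2)*(n^2 - 6*n + 8) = (n - 4)*(n - 2)*(n - 2)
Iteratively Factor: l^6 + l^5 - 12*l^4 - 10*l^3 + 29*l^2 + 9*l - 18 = (l - 1)*(l^5 + 2*l^4 - 10*l^3 - 20*l^2 + 9*l + 18) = (l - 1)*(l + 1)*(l^4 + l^3 - 11*l^2 - 9*l + 18) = (l - 1)*(l + 1)*(l + 2)*(l^3 - l^2 - 9*l + 9) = (l - 3)*(l - 1)*(l + 1)*(l + 2)*(l^2 + 2*l - 3) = (l - 3)*(l - 1)^2*(l + 1)*(l + 2)*(l + 3)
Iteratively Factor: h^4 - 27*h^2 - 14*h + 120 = (h - 2)*(h^3 + 2*h^2 - 23*h - 60) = (h - 2)*(h + 4)*(h^2 - 2*h - 15) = (h - 5)*(h - 2)*(h + 4)*(h + 3)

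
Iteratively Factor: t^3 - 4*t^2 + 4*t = (t - 2)*(t^2 - 2*t) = (t - 2)^2*(t)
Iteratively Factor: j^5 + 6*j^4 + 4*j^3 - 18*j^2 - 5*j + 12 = (j - 1)*(j^4 + 7*j^3 + 11*j^2 - 7*j - 12) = (j - 1)*(j + 4)*(j^3 + 3*j^2 - j - 3) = (j - 1)^2*(j + 4)*(j^2 + 4*j + 3) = (j - 1)^2*(j + 3)*(j + 4)*(j + 1)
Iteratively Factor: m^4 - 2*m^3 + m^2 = (m - 1)*(m^3 - m^2) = m*(m - 1)*(m^2 - m) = m*(m - 1)^2*(m)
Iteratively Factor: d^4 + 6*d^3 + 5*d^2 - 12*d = (d - 1)*(d^3 + 7*d^2 + 12*d) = d*(d - 1)*(d^2 + 7*d + 12) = d*(d - 1)*(d + 3)*(d + 4)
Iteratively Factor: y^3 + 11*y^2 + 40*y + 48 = (y + 4)*(y^2 + 7*y + 12) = (y + 4)^2*(y + 3)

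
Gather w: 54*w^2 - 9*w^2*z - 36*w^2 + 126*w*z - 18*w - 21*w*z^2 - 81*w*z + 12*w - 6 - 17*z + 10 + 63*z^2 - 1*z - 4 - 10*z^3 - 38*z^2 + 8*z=w^2*(18 - 9*z) + w*(-21*z^2 + 45*z - 6) - 10*z^3 + 25*z^2 - 10*z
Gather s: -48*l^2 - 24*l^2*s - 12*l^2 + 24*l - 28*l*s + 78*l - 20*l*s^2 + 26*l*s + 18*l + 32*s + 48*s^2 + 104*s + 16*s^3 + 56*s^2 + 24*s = -60*l^2 + 120*l + 16*s^3 + s^2*(104 - 20*l) + s*(-24*l^2 - 2*l + 160)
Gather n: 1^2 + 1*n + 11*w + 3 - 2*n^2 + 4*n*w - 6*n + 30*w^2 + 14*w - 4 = -2*n^2 + n*(4*w - 5) + 30*w^2 + 25*w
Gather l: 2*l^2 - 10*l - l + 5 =2*l^2 - 11*l + 5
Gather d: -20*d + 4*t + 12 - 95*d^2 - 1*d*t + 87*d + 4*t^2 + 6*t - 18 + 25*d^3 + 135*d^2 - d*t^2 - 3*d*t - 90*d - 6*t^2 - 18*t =25*d^3 + 40*d^2 + d*(-t^2 - 4*t - 23) - 2*t^2 - 8*t - 6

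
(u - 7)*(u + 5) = u^2 - 2*u - 35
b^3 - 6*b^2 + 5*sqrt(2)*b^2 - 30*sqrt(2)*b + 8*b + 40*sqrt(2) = (b - 4)*(b - 2)*(b + 5*sqrt(2))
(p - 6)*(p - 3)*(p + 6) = p^3 - 3*p^2 - 36*p + 108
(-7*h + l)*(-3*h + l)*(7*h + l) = 147*h^3 - 49*h^2*l - 3*h*l^2 + l^3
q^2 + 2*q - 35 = (q - 5)*(q + 7)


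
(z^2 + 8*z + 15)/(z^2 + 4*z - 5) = (z + 3)/(z - 1)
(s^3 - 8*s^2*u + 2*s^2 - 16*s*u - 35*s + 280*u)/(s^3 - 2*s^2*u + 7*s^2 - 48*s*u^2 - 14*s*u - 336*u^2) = (s - 5)/(s + 6*u)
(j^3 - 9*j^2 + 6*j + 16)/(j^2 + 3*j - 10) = (j^2 - 7*j - 8)/(j + 5)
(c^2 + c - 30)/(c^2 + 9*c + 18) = (c - 5)/(c + 3)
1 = 1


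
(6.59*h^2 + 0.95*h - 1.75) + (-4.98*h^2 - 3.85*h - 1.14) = 1.61*h^2 - 2.9*h - 2.89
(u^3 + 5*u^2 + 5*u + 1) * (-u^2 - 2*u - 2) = -u^5 - 7*u^4 - 17*u^3 - 21*u^2 - 12*u - 2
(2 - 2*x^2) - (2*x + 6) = -2*x^2 - 2*x - 4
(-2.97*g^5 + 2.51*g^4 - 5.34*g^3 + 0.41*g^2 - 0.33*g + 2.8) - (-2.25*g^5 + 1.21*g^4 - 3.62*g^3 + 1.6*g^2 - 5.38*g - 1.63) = -0.72*g^5 + 1.3*g^4 - 1.72*g^3 - 1.19*g^2 + 5.05*g + 4.43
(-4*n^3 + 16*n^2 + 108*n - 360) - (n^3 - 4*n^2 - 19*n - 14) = -5*n^3 + 20*n^2 + 127*n - 346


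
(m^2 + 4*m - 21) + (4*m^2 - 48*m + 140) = 5*m^2 - 44*m + 119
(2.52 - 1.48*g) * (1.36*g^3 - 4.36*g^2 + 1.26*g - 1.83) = -2.0128*g^4 + 9.88*g^3 - 12.852*g^2 + 5.8836*g - 4.6116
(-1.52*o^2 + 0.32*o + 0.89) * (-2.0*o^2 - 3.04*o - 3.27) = 3.04*o^4 + 3.9808*o^3 + 2.2176*o^2 - 3.752*o - 2.9103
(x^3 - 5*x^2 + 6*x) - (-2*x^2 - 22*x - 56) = x^3 - 3*x^2 + 28*x + 56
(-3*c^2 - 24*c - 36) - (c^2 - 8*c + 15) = -4*c^2 - 16*c - 51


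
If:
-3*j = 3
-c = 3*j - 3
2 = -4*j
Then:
No Solution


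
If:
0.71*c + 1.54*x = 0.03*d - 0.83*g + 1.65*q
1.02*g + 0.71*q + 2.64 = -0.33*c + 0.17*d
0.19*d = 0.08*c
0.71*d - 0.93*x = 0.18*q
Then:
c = 4.06188747588895*x - 0.668649740290401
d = 1.71026841090061*x - 0.281536732753853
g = -2.12847608185862*x - 1.64583095026035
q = 1.57939206521908*x - 1.11050600141798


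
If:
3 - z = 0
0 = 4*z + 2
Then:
No Solution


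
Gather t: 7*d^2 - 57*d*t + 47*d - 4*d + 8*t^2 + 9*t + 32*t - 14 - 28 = 7*d^2 + 43*d + 8*t^2 + t*(41 - 57*d) - 42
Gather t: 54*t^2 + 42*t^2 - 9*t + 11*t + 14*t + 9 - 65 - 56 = 96*t^2 + 16*t - 112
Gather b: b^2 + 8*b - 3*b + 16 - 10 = b^2 + 5*b + 6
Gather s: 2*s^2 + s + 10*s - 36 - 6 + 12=2*s^2 + 11*s - 30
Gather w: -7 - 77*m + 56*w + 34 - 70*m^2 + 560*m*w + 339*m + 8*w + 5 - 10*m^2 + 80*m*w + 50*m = -80*m^2 + 312*m + w*(640*m + 64) + 32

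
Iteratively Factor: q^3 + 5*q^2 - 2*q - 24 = (q + 3)*(q^2 + 2*q - 8) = (q - 2)*(q + 3)*(q + 4)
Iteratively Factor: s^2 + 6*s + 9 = (s + 3)*(s + 3)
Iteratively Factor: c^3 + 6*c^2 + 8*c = (c + 4)*(c^2 + 2*c) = c*(c + 4)*(c + 2)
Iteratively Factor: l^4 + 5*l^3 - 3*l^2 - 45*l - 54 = (l + 2)*(l^3 + 3*l^2 - 9*l - 27) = (l + 2)*(l + 3)*(l^2 - 9) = (l - 3)*(l + 2)*(l + 3)*(l + 3)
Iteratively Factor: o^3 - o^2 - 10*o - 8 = (o - 4)*(o^2 + 3*o + 2) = (o - 4)*(o + 1)*(o + 2)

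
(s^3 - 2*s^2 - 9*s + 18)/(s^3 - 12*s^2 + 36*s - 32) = (s^2 - 9)/(s^2 - 10*s + 16)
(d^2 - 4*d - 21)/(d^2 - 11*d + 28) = (d + 3)/(d - 4)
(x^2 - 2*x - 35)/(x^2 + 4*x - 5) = (x - 7)/(x - 1)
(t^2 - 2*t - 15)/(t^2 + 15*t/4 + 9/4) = 4*(t - 5)/(4*t + 3)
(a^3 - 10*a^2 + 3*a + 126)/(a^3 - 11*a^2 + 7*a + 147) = (a - 6)/(a - 7)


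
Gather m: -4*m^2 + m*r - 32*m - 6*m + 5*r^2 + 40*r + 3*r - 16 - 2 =-4*m^2 + m*(r - 38) + 5*r^2 + 43*r - 18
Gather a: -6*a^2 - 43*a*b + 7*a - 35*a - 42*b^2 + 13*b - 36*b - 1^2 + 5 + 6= -6*a^2 + a*(-43*b - 28) - 42*b^2 - 23*b + 10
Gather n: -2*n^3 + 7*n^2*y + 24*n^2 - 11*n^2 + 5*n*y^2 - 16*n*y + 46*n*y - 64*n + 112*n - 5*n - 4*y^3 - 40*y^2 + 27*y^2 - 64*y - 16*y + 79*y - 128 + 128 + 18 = -2*n^3 + n^2*(7*y + 13) + n*(5*y^2 + 30*y + 43) - 4*y^3 - 13*y^2 - y + 18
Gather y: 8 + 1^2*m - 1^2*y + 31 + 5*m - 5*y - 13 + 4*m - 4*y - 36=10*m - 10*y - 10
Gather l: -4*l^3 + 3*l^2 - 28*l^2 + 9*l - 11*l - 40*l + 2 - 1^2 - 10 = -4*l^3 - 25*l^2 - 42*l - 9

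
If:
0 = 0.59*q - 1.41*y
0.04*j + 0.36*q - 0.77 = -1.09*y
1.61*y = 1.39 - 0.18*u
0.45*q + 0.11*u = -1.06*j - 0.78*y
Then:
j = -1.15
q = 1.00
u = 3.98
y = 0.42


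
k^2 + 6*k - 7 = (k - 1)*(k + 7)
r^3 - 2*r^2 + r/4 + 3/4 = (r - 3/2)*(r - 1)*(r + 1/2)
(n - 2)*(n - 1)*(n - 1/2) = n^3 - 7*n^2/2 + 7*n/2 - 1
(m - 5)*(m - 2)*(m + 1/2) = m^3 - 13*m^2/2 + 13*m/2 + 5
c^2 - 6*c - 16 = (c - 8)*(c + 2)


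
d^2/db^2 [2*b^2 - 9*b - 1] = 4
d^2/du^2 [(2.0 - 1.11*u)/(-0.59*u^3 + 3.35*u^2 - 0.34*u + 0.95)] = (2.318346*u^5 - 21.51789*u^4 + 87.716618*u^3 - 129.61134*u^2 - 14.25345*u + 12.98466)/(0.205379*u^9 - 3.498405*u^8 + 20.218887*u^7 - 42.61952*u^6 + 22.917612*u^5 - 34.289325*u^4 + 8.129029*u^3 - 9.399585*u^2 + 0.92055*u - 0.857375)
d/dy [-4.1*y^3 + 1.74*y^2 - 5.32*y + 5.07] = -12.3*y^2 + 3.48*y - 5.32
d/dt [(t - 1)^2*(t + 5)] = 3*(t - 1)*(t + 3)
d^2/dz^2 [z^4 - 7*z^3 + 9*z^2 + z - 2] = 12*z^2 - 42*z + 18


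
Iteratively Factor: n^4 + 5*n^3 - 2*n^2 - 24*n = (n + 3)*(n^3 + 2*n^2 - 8*n) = (n + 3)*(n + 4)*(n^2 - 2*n) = (n - 2)*(n + 3)*(n + 4)*(n)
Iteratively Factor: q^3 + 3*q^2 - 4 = (q - 1)*(q^2 + 4*q + 4) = (q - 1)*(q + 2)*(q + 2)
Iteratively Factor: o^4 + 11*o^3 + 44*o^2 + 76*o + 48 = (o + 3)*(o^3 + 8*o^2 + 20*o + 16) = (o + 3)*(o + 4)*(o^2 + 4*o + 4) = (o + 2)*(o + 3)*(o + 4)*(o + 2)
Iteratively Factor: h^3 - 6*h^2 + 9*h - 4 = (h - 1)*(h^2 - 5*h + 4) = (h - 1)^2*(h - 4)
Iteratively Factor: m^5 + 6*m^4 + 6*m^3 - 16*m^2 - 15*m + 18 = (m + 3)*(m^4 + 3*m^3 - 3*m^2 - 7*m + 6) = (m + 3)^2*(m^3 - 3*m + 2) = (m + 2)*(m + 3)^2*(m^2 - 2*m + 1) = (m - 1)*(m + 2)*(m + 3)^2*(m - 1)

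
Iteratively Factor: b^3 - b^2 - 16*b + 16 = (b + 4)*(b^2 - 5*b + 4) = (b - 4)*(b + 4)*(b - 1)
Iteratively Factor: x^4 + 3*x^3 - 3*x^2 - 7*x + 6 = (x - 1)*(x^3 + 4*x^2 + x - 6) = (x - 1)*(x + 2)*(x^2 + 2*x - 3) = (x - 1)^2*(x + 2)*(x + 3)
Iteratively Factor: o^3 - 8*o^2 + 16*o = (o - 4)*(o^2 - 4*o) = (o - 4)^2*(o)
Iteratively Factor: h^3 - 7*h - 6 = (h + 1)*(h^2 - h - 6) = (h + 1)*(h + 2)*(h - 3)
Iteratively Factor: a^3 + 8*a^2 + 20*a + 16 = (a + 2)*(a^2 + 6*a + 8) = (a + 2)^2*(a + 4)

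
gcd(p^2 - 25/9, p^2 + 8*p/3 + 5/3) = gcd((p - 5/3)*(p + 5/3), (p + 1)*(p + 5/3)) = p + 5/3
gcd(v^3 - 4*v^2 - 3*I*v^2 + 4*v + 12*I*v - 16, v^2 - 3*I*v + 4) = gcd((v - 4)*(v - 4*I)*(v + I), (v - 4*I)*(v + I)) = v^2 - 3*I*v + 4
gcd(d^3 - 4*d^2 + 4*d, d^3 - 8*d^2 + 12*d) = d^2 - 2*d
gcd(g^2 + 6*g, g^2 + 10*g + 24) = g + 6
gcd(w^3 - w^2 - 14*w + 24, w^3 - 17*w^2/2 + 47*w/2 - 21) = w^2 - 5*w + 6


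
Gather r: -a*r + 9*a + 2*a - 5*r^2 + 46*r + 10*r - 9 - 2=11*a - 5*r^2 + r*(56 - a) - 11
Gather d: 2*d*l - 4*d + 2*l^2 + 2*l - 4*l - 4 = d*(2*l - 4) + 2*l^2 - 2*l - 4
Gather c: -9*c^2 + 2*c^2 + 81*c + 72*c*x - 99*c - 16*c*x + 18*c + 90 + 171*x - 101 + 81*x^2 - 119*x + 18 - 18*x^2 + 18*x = -7*c^2 + 56*c*x + 63*x^2 + 70*x + 7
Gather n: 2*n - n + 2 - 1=n + 1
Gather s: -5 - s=-s - 5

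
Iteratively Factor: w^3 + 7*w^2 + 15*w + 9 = (w + 1)*(w^2 + 6*w + 9) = (w + 1)*(w + 3)*(w + 3)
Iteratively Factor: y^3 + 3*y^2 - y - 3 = (y + 3)*(y^2 - 1) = (y + 1)*(y + 3)*(y - 1)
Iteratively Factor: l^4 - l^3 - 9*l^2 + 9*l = (l)*(l^3 - l^2 - 9*l + 9) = l*(l - 3)*(l^2 + 2*l - 3) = l*(l - 3)*(l + 3)*(l - 1)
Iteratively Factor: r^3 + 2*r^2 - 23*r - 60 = (r + 4)*(r^2 - 2*r - 15) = (r - 5)*(r + 4)*(r + 3)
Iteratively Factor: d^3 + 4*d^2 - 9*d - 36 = (d + 3)*(d^2 + d - 12) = (d - 3)*(d + 3)*(d + 4)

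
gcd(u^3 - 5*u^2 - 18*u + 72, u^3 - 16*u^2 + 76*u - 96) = u - 6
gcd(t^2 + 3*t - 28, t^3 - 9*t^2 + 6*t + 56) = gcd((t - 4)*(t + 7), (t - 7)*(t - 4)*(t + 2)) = t - 4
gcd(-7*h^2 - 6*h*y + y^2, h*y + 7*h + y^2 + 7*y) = h + y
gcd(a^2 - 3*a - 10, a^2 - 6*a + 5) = a - 5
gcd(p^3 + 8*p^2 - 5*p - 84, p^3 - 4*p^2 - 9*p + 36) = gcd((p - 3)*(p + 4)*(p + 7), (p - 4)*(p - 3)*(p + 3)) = p - 3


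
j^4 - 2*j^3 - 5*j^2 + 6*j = j*(j - 3)*(j - 1)*(j + 2)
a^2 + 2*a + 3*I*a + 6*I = (a + 2)*(a + 3*I)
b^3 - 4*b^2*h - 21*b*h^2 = b*(b - 7*h)*(b + 3*h)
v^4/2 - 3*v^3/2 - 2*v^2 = v^2*(v/2 + 1/2)*(v - 4)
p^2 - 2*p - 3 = (p - 3)*(p + 1)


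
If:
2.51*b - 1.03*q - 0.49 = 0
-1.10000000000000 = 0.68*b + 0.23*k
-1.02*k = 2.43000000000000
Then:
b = -0.81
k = -2.38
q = -2.45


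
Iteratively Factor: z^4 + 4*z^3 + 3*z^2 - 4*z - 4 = (z + 2)*(z^3 + 2*z^2 - z - 2) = (z + 1)*(z + 2)*(z^2 + z - 2) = (z + 1)*(z + 2)^2*(z - 1)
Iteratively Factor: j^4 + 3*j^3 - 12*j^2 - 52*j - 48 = (j + 2)*(j^3 + j^2 - 14*j - 24) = (j + 2)*(j + 3)*(j^2 - 2*j - 8) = (j - 4)*(j + 2)*(j + 3)*(j + 2)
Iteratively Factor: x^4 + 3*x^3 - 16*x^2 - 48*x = (x + 4)*(x^3 - x^2 - 12*x) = (x + 3)*(x + 4)*(x^2 - 4*x) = (x - 4)*(x + 3)*(x + 4)*(x)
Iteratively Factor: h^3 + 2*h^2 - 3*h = (h - 1)*(h^2 + 3*h) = h*(h - 1)*(h + 3)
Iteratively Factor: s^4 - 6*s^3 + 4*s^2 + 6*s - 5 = (s - 1)*(s^3 - 5*s^2 - s + 5) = (s - 5)*(s - 1)*(s^2 - 1) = (s - 5)*(s - 1)*(s + 1)*(s - 1)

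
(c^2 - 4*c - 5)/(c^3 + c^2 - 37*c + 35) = (c + 1)/(c^2 + 6*c - 7)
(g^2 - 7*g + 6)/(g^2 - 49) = (g^2 - 7*g + 6)/(g^2 - 49)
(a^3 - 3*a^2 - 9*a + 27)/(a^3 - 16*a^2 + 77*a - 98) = (a^3 - 3*a^2 - 9*a + 27)/(a^3 - 16*a^2 + 77*a - 98)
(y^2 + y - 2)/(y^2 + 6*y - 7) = (y + 2)/(y + 7)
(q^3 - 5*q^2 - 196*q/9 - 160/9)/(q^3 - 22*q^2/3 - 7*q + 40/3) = (q + 4/3)/(q - 1)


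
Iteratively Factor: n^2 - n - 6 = (n + 2)*(n - 3)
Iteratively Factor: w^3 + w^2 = (w + 1)*(w^2) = w*(w + 1)*(w)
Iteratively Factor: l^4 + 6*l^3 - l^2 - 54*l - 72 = (l + 3)*(l^3 + 3*l^2 - 10*l - 24) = (l + 2)*(l + 3)*(l^2 + l - 12) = (l - 3)*(l + 2)*(l + 3)*(l + 4)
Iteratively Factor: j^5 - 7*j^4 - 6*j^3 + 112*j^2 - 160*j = (j - 2)*(j^4 - 5*j^3 - 16*j^2 + 80*j) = j*(j - 2)*(j^3 - 5*j^2 - 16*j + 80) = j*(j - 5)*(j - 2)*(j^2 - 16) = j*(j - 5)*(j - 2)*(j + 4)*(j - 4)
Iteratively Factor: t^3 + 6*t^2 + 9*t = (t + 3)*(t^2 + 3*t) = (t + 3)^2*(t)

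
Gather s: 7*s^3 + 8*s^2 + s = 7*s^3 + 8*s^2 + s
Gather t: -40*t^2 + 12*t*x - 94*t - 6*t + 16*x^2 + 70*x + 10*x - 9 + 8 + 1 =-40*t^2 + t*(12*x - 100) + 16*x^2 + 80*x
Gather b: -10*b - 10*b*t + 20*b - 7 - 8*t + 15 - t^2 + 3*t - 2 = b*(10 - 10*t) - t^2 - 5*t + 6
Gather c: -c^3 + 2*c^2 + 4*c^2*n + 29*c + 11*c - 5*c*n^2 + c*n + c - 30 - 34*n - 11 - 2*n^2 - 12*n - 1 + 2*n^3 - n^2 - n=-c^3 + c^2*(4*n + 2) + c*(-5*n^2 + n + 41) + 2*n^3 - 3*n^2 - 47*n - 42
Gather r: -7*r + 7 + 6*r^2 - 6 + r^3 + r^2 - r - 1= r^3 + 7*r^2 - 8*r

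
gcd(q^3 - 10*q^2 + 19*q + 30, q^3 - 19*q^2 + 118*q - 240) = q^2 - 11*q + 30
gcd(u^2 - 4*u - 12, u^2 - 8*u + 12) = u - 6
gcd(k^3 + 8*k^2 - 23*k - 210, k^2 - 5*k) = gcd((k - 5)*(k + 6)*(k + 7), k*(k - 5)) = k - 5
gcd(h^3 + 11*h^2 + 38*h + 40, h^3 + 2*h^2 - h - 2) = h + 2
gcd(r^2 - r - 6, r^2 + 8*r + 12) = r + 2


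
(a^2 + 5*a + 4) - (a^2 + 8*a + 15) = -3*a - 11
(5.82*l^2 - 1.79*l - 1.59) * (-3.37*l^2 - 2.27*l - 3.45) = -19.6134*l^4 - 7.1791*l^3 - 10.6574*l^2 + 9.7848*l + 5.4855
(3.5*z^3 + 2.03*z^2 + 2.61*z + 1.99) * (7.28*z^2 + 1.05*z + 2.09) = 25.48*z^5 + 18.4534*z^4 + 28.4473*z^3 + 21.4704*z^2 + 7.5444*z + 4.1591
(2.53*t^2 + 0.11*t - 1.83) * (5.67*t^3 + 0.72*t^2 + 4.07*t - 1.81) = 14.3451*t^5 + 2.4453*t^4 + 0.000199999999999367*t^3 - 5.4492*t^2 - 7.6472*t + 3.3123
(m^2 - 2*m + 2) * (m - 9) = m^3 - 11*m^2 + 20*m - 18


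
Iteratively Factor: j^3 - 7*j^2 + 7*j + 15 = (j - 5)*(j^2 - 2*j - 3) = (j - 5)*(j - 3)*(j + 1)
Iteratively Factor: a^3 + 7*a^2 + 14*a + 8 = (a + 1)*(a^2 + 6*a + 8) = (a + 1)*(a + 2)*(a + 4)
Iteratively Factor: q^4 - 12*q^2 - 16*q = (q + 2)*(q^3 - 2*q^2 - 8*q) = (q - 4)*(q + 2)*(q^2 + 2*q) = q*(q - 4)*(q + 2)*(q + 2)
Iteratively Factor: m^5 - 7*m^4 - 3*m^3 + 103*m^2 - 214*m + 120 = (m - 2)*(m^4 - 5*m^3 - 13*m^2 + 77*m - 60) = (m - 3)*(m - 2)*(m^3 - 2*m^2 - 19*m + 20) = (m - 3)*(m - 2)*(m - 1)*(m^2 - m - 20) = (m - 5)*(m - 3)*(m - 2)*(m - 1)*(m + 4)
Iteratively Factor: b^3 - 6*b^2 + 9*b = (b)*(b^2 - 6*b + 9) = b*(b - 3)*(b - 3)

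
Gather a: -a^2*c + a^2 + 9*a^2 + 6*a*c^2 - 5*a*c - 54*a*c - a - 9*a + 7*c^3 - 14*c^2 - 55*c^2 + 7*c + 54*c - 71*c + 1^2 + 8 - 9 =a^2*(10 - c) + a*(6*c^2 - 59*c - 10) + 7*c^3 - 69*c^2 - 10*c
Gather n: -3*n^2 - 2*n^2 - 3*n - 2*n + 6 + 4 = -5*n^2 - 5*n + 10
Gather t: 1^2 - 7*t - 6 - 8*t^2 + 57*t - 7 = -8*t^2 + 50*t - 12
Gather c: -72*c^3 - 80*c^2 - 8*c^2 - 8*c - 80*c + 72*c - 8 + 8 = -72*c^3 - 88*c^2 - 16*c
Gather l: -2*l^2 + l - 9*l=-2*l^2 - 8*l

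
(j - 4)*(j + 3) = j^2 - j - 12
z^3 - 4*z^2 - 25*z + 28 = (z - 7)*(z - 1)*(z + 4)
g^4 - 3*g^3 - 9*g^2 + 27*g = g*(g - 3)^2*(g + 3)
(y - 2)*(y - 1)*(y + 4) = y^3 + y^2 - 10*y + 8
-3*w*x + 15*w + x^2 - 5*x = (-3*w + x)*(x - 5)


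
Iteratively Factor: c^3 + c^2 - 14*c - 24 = (c - 4)*(c^2 + 5*c + 6) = (c - 4)*(c + 2)*(c + 3)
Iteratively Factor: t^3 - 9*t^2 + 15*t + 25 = (t - 5)*(t^2 - 4*t - 5) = (t - 5)^2*(t + 1)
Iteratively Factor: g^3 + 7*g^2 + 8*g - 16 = (g - 1)*(g^2 + 8*g + 16) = (g - 1)*(g + 4)*(g + 4)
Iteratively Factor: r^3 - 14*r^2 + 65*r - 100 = (r - 4)*(r^2 - 10*r + 25) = (r - 5)*(r - 4)*(r - 5)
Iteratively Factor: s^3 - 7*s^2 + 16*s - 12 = (s - 2)*(s^2 - 5*s + 6) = (s - 3)*(s - 2)*(s - 2)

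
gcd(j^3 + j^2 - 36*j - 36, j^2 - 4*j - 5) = j + 1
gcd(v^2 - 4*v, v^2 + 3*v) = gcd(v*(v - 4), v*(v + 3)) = v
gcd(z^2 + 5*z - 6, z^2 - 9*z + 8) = z - 1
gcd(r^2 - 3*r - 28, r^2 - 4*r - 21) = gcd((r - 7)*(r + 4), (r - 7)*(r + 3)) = r - 7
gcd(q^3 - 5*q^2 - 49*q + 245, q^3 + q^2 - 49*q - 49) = q^2 - 49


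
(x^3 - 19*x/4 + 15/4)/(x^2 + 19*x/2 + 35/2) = (2*x^2 - 5*x + 3)/(2*(x + 7))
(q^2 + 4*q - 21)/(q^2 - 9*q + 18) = (q + 7)/(q - 6)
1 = 1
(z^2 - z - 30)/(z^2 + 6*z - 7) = (z^2 - z - 30)/(z^2 + 6*z - 7)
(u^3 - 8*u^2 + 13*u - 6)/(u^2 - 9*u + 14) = (u^3 - 8*u^2 + 13*u - 6)/(u^2 - 9*u + 14)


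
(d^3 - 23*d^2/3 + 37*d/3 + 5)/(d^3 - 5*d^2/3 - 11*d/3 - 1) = (d - 5)/(d + 1)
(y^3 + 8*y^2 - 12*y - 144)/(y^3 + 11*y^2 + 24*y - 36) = (y - 4)/(y - 1)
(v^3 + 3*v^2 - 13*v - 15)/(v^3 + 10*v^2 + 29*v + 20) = (v - 3)/(v + 4)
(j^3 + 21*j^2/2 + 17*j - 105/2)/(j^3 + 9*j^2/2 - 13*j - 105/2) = (2*j^2 + 11*j - 21)/(2*j^2 - j - 21)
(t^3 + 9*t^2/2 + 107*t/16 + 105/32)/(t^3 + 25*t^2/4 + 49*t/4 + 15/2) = (8*t^2 + 26*t + 21)/(8*(t^2 + 5*t + 6))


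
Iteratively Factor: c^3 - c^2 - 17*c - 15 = (c - 5)*(c^2 + 4*c + 3) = (c - 5)*(c + 1)*(c + 3)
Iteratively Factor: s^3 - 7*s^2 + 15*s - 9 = (s - 3)*(s^2 - 4*s + 3) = (s - 3)^2*(s - 1)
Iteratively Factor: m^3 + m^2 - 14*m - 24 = (m - 4)*(m^2 + 5*m + 6) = (m - 4)*(m + 2)*(m + 3)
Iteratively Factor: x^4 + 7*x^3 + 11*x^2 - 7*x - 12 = (x - 1)*(x^3 + 8*x^2 + 19*x + 12) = (x - 1)*(x + 3)*(x^2 + 5*x + 4) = (x - 1)*(x + 1)*(x + 3)*(x + 4)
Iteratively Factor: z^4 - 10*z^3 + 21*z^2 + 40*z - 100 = (z - 5)*(z^3 - 5*z^2 - 4*z + 20) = (z - 5)*(z - 2)*(z^2 - 3*z - 10) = (z - 5)*(z - 2)*(z + 2)*(z - 5)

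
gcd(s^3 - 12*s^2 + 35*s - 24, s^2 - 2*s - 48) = s - 8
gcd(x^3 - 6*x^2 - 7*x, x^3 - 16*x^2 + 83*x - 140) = x - 7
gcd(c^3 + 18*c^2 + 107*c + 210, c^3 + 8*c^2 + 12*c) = c + 6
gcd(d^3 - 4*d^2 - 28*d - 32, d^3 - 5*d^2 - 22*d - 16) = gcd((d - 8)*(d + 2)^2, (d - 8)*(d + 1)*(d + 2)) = d^2 - 6*d - 16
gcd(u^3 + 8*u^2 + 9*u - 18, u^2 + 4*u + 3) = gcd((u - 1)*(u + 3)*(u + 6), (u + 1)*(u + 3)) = u + 3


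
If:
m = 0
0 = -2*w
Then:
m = 0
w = 0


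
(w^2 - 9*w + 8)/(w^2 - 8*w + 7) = (w - 8)/(w - 7)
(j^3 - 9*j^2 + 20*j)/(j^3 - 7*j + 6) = j*(j^2 - 9*j + 20)/(j^3 - 7*j + 6)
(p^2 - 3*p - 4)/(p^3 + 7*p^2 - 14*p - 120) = (p + 1)/(p^2 + 11*p + 30)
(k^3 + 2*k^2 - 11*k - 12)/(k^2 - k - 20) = (k^2 - 2*k - 3)/(k - 5)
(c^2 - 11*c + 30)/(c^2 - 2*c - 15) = (c - 6)/(c + 3)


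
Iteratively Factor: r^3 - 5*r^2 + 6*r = (r)*(r^2 - 5*r + 6) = r*(r - 3)*(r - 2)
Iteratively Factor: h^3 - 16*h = (h + 4)*(h^2 - 4*h) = (h - 4)*(h + 4)*(h)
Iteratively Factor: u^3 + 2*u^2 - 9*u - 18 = (u + 2)*(u^2 - 9) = (u + 2)*(u + 3)*(u - 3)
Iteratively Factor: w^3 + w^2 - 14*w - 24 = (w + 2)*(w^2 - w - 12) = (w - 4)*(w + 2)*(w + 3)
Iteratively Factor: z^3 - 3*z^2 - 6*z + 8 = (z + 2)*(z^2 - 5*z + 4) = (z - 1)*(z + 2)*(z - 4)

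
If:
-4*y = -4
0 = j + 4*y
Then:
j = -4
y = 1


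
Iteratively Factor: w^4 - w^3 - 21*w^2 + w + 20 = (w - 5)*(w^3 + 4*w^2 - w - 4) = (w - 5)*(w - 1)*(w^2 + 5*w + 4) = (w - 5)*(w - 1)*(w + 4)*(w + 1)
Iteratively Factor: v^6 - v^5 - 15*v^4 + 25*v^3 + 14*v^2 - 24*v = (v - 1)*(v^5 - 15*v^3 + 10*v^2 + 24*v) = (v - 3)*(v - 1)*(v^4 + 3*v^3 - 6*v^2 - 8*v) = (v - 3)*(v - 2)*(v - 1)*(v^3 + 5*v^2 + 4*v) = (v - 3)*(v - 2)*(v - 1)*(v + 1)*(v^2 + 4*v) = v*(v - 3)*(v - 2)*(v - 1)*(v + 1)*(v + 4)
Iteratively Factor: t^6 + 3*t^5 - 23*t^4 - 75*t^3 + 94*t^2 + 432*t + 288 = (t + 3)*(t^5 - 23*t^3 - 6*t^2 + 112*t + 96) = (t - 4)*(t + 3)*(t^4 + 4*t^3 - 7*t^2 - 34*t - 24) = (t - 4)*(t + 1)*(t + 3)*(t^3 + 3*t^2 - 10*t - 24) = (t - 4)*(t - 3)*(t + 1)*(t + 3)*(t^2 + 6*t + 8) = (t - 4)*(t - 3)*(t + 1)*(t + 2)*(t + 3)*(t + 4)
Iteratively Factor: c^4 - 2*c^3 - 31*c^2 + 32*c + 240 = (c + 3)*(c^3 - 5*c^2 - 16*c + 80) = (c - 5)*(c + 3)*(c^2 - 16) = (c - 5)*(c - 4)*(c + 3)*(c + 4)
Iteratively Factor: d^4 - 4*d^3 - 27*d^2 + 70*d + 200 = (d - 5)*(d^3 + d^2 - 22*d - 40) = (d - 5)^2*(d^2 + 6*d + 8) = (d - 5)^2*(d + 4)*(d + 2)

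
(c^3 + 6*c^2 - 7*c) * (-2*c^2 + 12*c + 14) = -2*c^5 + 100*c^3 - 98*c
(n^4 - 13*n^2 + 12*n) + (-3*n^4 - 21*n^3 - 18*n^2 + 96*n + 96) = -2*n^4 - 21*n^3 - 31*n^2 + 108*n + 96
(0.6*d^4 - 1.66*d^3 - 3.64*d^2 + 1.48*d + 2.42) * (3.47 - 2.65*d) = -1.59*d^5 + 6.481*d^4 + 3.8858*d^3 - 16.5528*d^2 - 1.2774*d + 8.3974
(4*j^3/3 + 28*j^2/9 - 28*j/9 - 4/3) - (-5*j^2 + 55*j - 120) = 4*j^3/3 + 73*j^2/9 - 523*j/9 + 356/3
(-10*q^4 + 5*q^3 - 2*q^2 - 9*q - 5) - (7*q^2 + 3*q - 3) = -10*q^4 + 5*q^3 - 9*q^2 - 12*q - 2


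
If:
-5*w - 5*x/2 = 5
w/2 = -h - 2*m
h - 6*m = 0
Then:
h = 3*x/16 + 3/8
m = x/32 + 1/16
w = -x/2 - 1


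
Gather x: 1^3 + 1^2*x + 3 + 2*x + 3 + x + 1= 4*x + 8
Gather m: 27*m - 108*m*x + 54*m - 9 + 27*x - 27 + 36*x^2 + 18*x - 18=m*(81 - 108*x) + 36*x^2 + 45*x - 54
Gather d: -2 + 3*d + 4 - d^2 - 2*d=-d^2 + d + 2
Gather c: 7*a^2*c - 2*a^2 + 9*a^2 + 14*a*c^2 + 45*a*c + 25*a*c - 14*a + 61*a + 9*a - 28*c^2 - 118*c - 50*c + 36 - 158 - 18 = 7*a^2 + 56*a + c^2*(14*a - 28) + c*(7*a^2 + 70*a - 168) - 140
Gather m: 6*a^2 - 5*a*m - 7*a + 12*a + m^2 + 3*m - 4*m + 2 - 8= 6*a^2 + 5*a + m^2 + m*(-5*a - 1) - 6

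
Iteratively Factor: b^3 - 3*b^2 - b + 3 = (b - 1)*(b^2 - 2*b - 3) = (b - 1)*(b + 1)*(b - 3)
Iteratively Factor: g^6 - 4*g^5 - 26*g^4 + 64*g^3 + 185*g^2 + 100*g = (g - 5)*(g^5 + g^4 - 21*g^3 - 41*g^2 - 20*g) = g*(g - 5)*(g^4 + g^3 - 21*g^2 - 41*g - 20) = g*(g - 5)*(g + 4)*(g^3 - 3*g^2 - 9*g - 5) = g*(g - 5)*(g + 1)*(g + 4)*(g^2 - 4*g - 5) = g*(g - 5)^2*(g + 1)*(g + 4)*(g + 1)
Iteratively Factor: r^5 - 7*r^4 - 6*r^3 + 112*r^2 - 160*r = (r - 4)*(r^4 - 3*r^3 - 18*r^2 + 40*r) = (r - 4)*(r + 4)*(r^3 - 7*r^2 + 10*r) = (r - 4)*(r - 2)*(r + 4)*(r^2 - 5*r) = r*(r - 4)*(r - 2)*(r + 4)*(r - 5)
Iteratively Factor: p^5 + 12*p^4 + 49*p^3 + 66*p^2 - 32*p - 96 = (p + 2)*(p^4 + 10*p^3 + 29*p^2 + 8*p - 48) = (p + 2)*(p + 3)*(p^3 + 7*p^2 + 8*p - 16) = (p + 2)*(p + 3)*(p + 4)*(p^2 + 3*p - 4) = (p + 2)*(p + 3)*(p + 4)^2*(p - 1)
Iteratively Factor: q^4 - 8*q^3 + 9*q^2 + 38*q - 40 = (q - 1)*(q^3 - 7*q^2 + 2*q + 40) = (q - 1)*(q + 2)*(q^2 - 9*q + 20) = (q - 4)*(q - 1)*(q + 2)*(q - 5)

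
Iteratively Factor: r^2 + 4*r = (r)*(r + 4)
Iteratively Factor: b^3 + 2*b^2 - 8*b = (b + 4)*(b^2 - 2*b) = (b - 2)*(b + 4)*(b)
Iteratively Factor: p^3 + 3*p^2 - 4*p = (p - 1)*(p^2 + 4*p) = p*(p - 1)*(p + 4)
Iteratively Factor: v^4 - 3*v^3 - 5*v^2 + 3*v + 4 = (v + 1)*(v^3 - 4*v^2 - v + 4) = (v + 1)^2*(v^2 - 5*v + 4) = (v - 4)*(v + 1)^2*(v - 1)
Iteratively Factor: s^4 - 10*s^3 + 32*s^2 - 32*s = (s - 4)*(s^3 - 6*s^2 + 8*s) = (s - 4)*(s - 2)*(s^2 - 4*s) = s*(s - 4)*(s - 2)*(s - 4)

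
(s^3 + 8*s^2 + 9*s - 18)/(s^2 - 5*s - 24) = (s^2 + 5*s - 6)/(s - 8)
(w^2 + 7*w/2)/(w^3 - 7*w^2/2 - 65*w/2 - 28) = w/(w^2 - 7*w - 8)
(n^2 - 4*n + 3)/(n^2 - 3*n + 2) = (n - 3)/(n - 2)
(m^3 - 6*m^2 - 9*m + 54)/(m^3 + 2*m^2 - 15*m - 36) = (m^2 - 9*m + 18)/(m^2 - m - 12)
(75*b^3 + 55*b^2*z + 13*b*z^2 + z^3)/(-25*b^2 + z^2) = (15*b^2 + 8*b*z + z^2)/(-5*b + z)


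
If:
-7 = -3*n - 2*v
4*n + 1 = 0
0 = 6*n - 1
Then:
No Solution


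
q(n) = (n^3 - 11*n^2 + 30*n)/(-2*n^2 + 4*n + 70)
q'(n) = (4*n - 4)*(n^3 - 11*n^2 + 30*n)/(-2*n^2 + 4*n + 70)^2 + (3*n^2 - 22*n + 30)/(-2*n^2 + 4*n + 70)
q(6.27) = 0.13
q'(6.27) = 0.78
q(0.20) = 0.08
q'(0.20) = 0.36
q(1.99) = 0.34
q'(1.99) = -0.01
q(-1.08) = -0.73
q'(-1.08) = 1.00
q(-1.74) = -1.59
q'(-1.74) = 1.66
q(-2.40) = -3.05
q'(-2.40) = 2.90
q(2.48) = 0.33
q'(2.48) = -0.06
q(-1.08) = -0.73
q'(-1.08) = 1.00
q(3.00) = 0.28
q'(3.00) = -0.11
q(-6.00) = 30.46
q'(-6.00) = 22.42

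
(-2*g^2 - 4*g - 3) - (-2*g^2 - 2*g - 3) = -2*g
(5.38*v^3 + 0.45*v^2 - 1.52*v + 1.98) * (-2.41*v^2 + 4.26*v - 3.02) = -12.9658*v^5 + 21.8343*v^4 - 10.6674*v^3 - 12.606*v^2 + 13.0252*v - 5.9796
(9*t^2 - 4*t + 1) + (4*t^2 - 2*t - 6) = 13*t^2 - 6*t - 5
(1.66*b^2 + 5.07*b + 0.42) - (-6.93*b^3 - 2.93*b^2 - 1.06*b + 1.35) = 6.93*b^3 + 4.59*b^2 + 6.13*b - 0.93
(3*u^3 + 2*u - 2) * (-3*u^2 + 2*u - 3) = -9*u^5 + 6*u^4 - 15*u^3 + 10*u^2 - 10*u + 6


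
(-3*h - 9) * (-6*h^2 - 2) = 18*h^3 + 54*h^2 + 6*h + 18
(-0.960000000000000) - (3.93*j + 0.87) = -3.93*j - 1.83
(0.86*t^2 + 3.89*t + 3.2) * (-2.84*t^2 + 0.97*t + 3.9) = -2.4424*t^4 - 10.2134*t^3 - 1.9607*t^2 + 18.275*t + 12.48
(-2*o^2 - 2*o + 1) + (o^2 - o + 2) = -o^2 - 3*o + 3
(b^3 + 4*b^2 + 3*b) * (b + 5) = b^4 + 9*b^3 + 23*b^2 + 15*b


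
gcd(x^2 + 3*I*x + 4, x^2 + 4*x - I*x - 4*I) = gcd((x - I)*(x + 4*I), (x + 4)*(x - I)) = x - I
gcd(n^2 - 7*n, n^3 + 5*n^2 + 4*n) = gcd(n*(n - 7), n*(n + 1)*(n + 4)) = n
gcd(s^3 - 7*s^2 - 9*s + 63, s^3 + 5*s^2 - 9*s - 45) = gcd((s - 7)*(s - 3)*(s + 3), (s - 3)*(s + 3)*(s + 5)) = s^2 - 9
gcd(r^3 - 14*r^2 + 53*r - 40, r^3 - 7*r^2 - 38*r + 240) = r^2 - 13*r + 40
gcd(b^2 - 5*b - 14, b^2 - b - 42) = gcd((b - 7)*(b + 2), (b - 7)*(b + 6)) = b - 7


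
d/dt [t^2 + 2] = 2*t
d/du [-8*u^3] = -24*u^2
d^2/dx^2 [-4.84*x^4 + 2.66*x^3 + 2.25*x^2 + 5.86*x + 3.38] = -58.08*x^2 + 15.96*x + 4.5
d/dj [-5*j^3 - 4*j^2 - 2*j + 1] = -15*j^2 - 8*j - 2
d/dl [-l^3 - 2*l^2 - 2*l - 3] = -3*l^2 - 4*l - 2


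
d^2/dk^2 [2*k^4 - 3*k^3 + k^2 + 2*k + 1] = 24*k^2 - 18*k + 2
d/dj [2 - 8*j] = -8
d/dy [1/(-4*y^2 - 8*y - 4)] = (y + 1)/(2*(y^2 + 2*y + 1)^2)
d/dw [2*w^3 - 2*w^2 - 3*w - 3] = 6*w^2 - 4*w - 3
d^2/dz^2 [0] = 0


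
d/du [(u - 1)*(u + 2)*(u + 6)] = 3*u^2 + 14*u + 4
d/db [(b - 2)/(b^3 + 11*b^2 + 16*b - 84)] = (-2*b - 13)/(b^4 + 26*b^3 + 253*b^2 + 1092*b + 1764)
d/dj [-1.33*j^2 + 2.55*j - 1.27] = 2.55 - 2.66*j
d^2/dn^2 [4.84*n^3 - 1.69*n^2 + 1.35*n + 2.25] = 29.04*n - 3.38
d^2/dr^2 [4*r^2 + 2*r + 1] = 8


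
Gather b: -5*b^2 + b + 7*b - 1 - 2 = -5*b^2 + 8*b - 3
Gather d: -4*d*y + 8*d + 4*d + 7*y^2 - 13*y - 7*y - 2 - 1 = d*(12 - 4*y) + 7*y^2 - 20*y - 3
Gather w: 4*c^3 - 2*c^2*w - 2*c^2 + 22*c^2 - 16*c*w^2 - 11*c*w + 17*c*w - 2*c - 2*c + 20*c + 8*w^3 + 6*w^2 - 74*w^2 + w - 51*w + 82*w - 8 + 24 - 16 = 4*c^3 + 20*c^2 + 16*c + 8*w^3 + w^2*(-16*c - 68) + w*(-2*c^2 + 6*c + 32)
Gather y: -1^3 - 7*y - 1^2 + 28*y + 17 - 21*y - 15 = 0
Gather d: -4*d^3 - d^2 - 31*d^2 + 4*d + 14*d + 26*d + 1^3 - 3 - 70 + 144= -4*d^3 - 32*d^2 + 44*d + 72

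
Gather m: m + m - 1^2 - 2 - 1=2*m - 4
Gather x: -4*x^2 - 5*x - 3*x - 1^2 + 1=-4*x^2 - 8*x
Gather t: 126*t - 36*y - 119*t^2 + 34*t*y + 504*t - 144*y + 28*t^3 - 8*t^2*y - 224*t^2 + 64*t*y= 28*t^3 + t^2*(-8*y - 343) + t*(98*y + 630) - 180*y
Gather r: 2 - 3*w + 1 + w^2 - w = w^2 - 4*w + 3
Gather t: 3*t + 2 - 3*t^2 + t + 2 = -3*t^2 + 4*t + 4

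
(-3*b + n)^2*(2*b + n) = 18*b^3 - 3*b^2*n - 4*b*n^2 + n^3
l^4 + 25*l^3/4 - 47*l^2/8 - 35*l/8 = l*(l - 5/4)*(l + 1/2)*(l + 7)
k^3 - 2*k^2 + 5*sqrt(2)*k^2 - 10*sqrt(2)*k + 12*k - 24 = (k - 2)*(k + 2*sqrt(2))*(k + 3*sqrt(2))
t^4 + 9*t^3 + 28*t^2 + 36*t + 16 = (t + 1)*(t + 2)^2*(t + 4)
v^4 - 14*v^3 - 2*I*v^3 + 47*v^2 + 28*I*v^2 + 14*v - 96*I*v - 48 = (v - 8)*(v - 6)*(v - I)^2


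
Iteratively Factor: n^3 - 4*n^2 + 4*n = (n)*(n^2 - 4*n + 4) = n*(n - 2)*(n - 2)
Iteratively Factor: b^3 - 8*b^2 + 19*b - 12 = (b - 1)*(b^2 - 7*b + 12) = (b - 4)*(b - 1)*(b - 3)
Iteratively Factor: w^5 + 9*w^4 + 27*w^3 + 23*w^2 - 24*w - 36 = (w + 3)*(w^4 + 6*w^3 + 9*w^2 - 4*w - 12) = (w + 3)^2*(w^3 + 3*w^2 - 4) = (w - 1)*(w + 3)^2*(w^2 + 4*w + 4) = (w - 1)*(w + 2)*(w + 3)^2*(w + 2)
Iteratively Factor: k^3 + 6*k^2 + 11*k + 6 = (k + 3)*(k^2 + 3*k + 2) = (k + 1)*(k + 3)*(k + 2)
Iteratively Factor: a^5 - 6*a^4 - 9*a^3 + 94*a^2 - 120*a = (a - 5)*(a^4 - a^3 - 14*a^2 + 24*a) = (a - 5)*(a + 4)*(a^3 - 5*a^2 + 6*a) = (a - 5)*(a - 3)*(a + 4)*(a^2 - 2*a) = (a - 5)*(a - 3)*(a - 2)*(a + 4)*(a)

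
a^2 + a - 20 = (a - 4)*(a + 5)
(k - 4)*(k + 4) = k^2 - 16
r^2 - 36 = (r - 6)*(r + 6)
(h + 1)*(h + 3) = h^2 + 4*h + 3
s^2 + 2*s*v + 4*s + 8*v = (s + 4)*(s + 2*v)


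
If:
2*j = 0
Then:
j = 0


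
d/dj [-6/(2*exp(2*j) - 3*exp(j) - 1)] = (24*exp(j) - 18)*exp(j)/(-2*exp(2*j) + 3*exp(j) + 1)^2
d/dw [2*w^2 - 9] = 4*w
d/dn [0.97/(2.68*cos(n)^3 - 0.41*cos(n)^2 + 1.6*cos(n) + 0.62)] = (7.7988*cos(n)^2 - 0.7954*cos(n) + 1.552)*sin(n)/(2.68*cos(n)^3 - 0.41*cos(n)^2 + 1.6*cos(n) + 0.62)^2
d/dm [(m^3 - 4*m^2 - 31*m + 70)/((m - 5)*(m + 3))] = (m^4 - 4*m^3 - 6*m^2 - 20*m + 605)/(m^4 - 4*m^3 - 26*m^2 + 60*m + 225)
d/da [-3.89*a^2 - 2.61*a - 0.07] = -7.78*a - 2.61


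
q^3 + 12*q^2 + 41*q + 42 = (q + 2)*(q + 3)*(q + 7)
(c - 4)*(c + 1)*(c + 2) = c^3 - c^2 - 10*c - 8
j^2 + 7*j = j*(j + 7)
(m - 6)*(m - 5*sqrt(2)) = m^2 - 5*sqrt(2)*m - 6*m + 30*sqrt(2)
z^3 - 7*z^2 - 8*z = z*(z - 8)*(z + 1)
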